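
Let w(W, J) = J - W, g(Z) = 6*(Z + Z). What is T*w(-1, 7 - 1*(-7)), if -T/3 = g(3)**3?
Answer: -2099520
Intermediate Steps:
g(Z) = 12*Z (g(Z) = 6*(2*Z) = 12*Z)
T = -139968 (T = -3*(12*3)**3 = -3*36**3 = -3*46656 = -139968)
T*w(-1, 7 - 1*(-7)) = -139968*((7 - 1*(-7)) - 1*(-1)) = -139968*((7 + 7) + 1) = -139968*(14 + 1) = -139968*15 = -2099520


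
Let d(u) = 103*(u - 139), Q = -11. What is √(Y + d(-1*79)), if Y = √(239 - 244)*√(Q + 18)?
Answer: √(-22454 + I*√35) ≈ 0.02 + 149.85*I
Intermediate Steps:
d(u) = -14317 + 103*u (d(u) = 103*(-139 + u) = -14317 + 103*u)
Y = I*√35 (Y = √(239 - 244)*√(-11 + 18) = √(-5)*√7 = (I*√5)*√7 = I*√35 ≈ 5.9161*I)
√(Y + d(-1*79)) = √(I*√35 + (-14317 + 103*(-1*79))) = √(I*√35 + (-14317 + 103*(-79))) = √(I*√35 + (-14317 - 8137)) = √(I*√35 - 22454) = √(-22454 + I*√35)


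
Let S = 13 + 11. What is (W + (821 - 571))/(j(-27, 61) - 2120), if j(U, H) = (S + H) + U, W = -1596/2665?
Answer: -332327/2747615 ≈ -0.12095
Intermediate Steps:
S = 24
W = -1596/2665 (W = -1596*1/2665 = -1596/2665 ≈ -0.59887)
j(U, H) = 24 + H + U (j(U, H) = (24 + H) + U = 24 + H + U)
(W + (821 - 571))/(j(-27, 61) - 2120) = (-1596/2665 + (821 - 571))/((24 + 61 - 27) - 2120) = (-1596/2665 + 250)/(58 - 2120) = (664654/2665)/(-2062) = (664654/2665)*(-1/2062) = -332327/2747615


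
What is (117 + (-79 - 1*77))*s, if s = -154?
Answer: 6006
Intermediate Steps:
(117 + (-79 - 1*77))*s = (117 + (-79 - 1*77))*(-154) = (117 + (-79 - 77))*(-154) = (117 - 156)*(-154) = -39*(-154) = 6006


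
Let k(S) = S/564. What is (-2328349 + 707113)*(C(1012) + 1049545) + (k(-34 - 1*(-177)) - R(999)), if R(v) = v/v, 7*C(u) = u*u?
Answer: -7654213248125683/3948 ≈ -1.9388e+12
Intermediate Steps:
C(u) = u**2/7 (C(u) = (u*u)/7 = u**2/7)
R(v) = 1
k(S) = S/564 (k(S) = S*(1/564) = S/564)
(-2328349 + 707113)*(C(1012) + 1049545) + (k(-34 - 1*(-177)) - R(999)) = (-2328349 + 707113)*((1/7)*1012**2 + 1049545) + ((-34 - 1*(-177))/564 - 1*1) = -1621236*((1/7)*1024144 + 1049545) + ((-34 + 177)/564 - 1) = -1621236*(1024144/7 + 1049545) + ((1/564)*143 - 1) = -1621236*8370959/7 + (143/564 - 1) = -13571300085324/7 - 421/564 = -7654213248125683/3948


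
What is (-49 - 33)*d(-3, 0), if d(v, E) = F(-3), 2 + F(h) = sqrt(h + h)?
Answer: 164 - 82*I*sqrt(6) ≈ 164.0 - 200.86*I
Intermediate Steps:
F(h) = -2 + sqrt(2)*sqrt(h) (F(h) = -2 + sqrt(h + h) = -2 + sqrt(2*h) = -2 + sqrt(2)*sqrt(h))
d(v, E) = -2 + I*sqrt(6) (d(v, E) = -2 + sqrt(2)*sqrt(-3) = -2 + sqrt(2)*(I*sqrt(3)) = -2 + I*sqrt(6))
(-49 - 33)*d(-3, 0) = (-49 - 33)*(-2 + I*sqrt(6)) = -82*(-2 + I*sqrt(6)) = 164 - 82*I*sqrt(6)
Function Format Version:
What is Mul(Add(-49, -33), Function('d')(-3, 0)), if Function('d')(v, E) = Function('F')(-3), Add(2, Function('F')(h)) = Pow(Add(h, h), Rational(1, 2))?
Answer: Add(164, Mul(-82, I, Pow(6, Rational(1, 2)))) ≈ Add(164.00, Mul(-200.86, I))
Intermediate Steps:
Function('F')(h) = Add(-2, Mul(Pow(2, Rational(1, 2)), Pow(h, Rational(1, 2)))) (Function('F')(h) = Add(-2, Pow(Add(h, h), Rational(1, 2))) = Add(-2, Pow(Mul(2, h), Rational(1, 2))) = Add(-2, Mul(Pow(2, Rational(1, 2)), Pow(h, Rational(1, 2)))))
Function('d')(v, E) = Add(-2, Mul(I, Pow(6, Rational(1, 2)))) (Function('d')(v, E) = Add(-2, Mul(Pow(2, Rational(1, 2)), Pow(-3, Rational(1, 2)))) = Add(-2, Mul(Pow(2, Rational(1, 2)), Mul(I, Pow(3, Rational(1, 2))))) = Add(-2, Mul(I, Pow(6, Rational(1, 2)))))
Mul(Add(-49, -33), Function('d')(-3, 0)) = Mul(Add(-49, -33), Add(-2, Mul(I, Pow(6, Rational(1, 2))))) = Mul(-82, Add(-2, Mul(I, Pow(6, Rational(1, 2))))) = Add(164, Mul(-82, I, Pow(6, Rational(1, 2))))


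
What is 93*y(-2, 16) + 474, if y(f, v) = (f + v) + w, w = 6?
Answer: 2334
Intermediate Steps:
y(f, v) = 6 + f + v (y(f, v) = (f + v) + 6 = 6 + f + v)
93*y(-2, 16) + 474 = 93*(6 - 2 + 16) + 474 = 93*20 + 474 = 1860 + 474 = 2334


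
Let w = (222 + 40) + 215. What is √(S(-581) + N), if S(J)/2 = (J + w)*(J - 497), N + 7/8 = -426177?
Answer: I*√3231262/4 ≈ 449.39*I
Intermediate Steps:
N = -3409423/8 (N = -7/8 - 426177 = -3409423/8 ≈ -4.2618e+5)
w = 477 (w = 262 + 215 = 477)
S(J) = 2*(-497 + J)*(477 + J) (S(J) = 2*((J + 477)*(J - 497)) = 2*((477 + J)*(-497 + J)) = 2*((-497 + J)*(477 + J)) = 2*(-497 + J)*(477 + J))
√(S(-581) + N) = √((-474138 - 40*(-581) + 2*(-581)²) - 3409423/8) = √((-474138 + 23240 + 2*337561) - 3409423/8) = √((-474138 + 23240 + 675122) - 3409423/8) = √(224224 - 3409423/8) = √(-1615631/8) = I*√3231262/4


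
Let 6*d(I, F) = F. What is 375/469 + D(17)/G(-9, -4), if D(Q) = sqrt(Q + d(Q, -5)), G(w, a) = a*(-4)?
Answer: 375/469 + sqrt(582)/96 ≈ 1.0509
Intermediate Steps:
G(w, a) = -4*a
d(I, F) = F/6
D(Q) = sqrt(-5/6 + Q) (D(Q) = sqrt(Q + (1/6)*(-5)) = sqrt(Q - 5/6) = sqrt(-5/6 + Q))
375/469 + D(17)/G(-9, -4) = 375/469 + (sqrt(-30 + 36*17)/6)/((-4*(-4))) = 375*(1/469) + (sqrt(-30 + 612)/6)/16 = 375/469 + (sqrt(582)/6)*(1/16) = 375/469 + sqrt(582)/96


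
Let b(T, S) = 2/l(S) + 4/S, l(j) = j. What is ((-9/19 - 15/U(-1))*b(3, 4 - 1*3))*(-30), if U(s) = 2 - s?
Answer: 18720/19 ≈ 985.26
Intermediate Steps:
b(T, S) = 6/S (b(T, S) = 2/S + 4/S = 6/S)
((-9/19 - 15/U(-1))*b(3, 4 - 1*3))*(-30) = ((-9/19 - 15/(2 - 1*(-1)))*(6/(4 - 1*3)))*(-30) = ((-9*1/19 - 15/(2 + 1))*(6/(4 - 3)))*(-30) = ((-9/19 - 15/3)*(6/1))*(-30) = ((-9/19 - 15*1/3)*(6*1))*(-30) = ((-9/19 - 5)*6)*(-30) = -104/19*6*(-30) = -624/19*(-30) = 18720/19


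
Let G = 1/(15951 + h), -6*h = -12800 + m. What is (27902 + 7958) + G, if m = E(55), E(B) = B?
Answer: 3889052866/108451 ≈ 35860.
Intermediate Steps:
m = 55
h = 12745/6 (h = -(-12800 + 55)/6 = -1/6*(-12745) = 12745/6 ≈ 2124.2)
G = 6/108451 (G = 1/(15951 + 12745/6) = 1/(108451/6) = 6/108451 ≈ 5.5325e-5)
(27902 + 7958) + G = (27902 + 7958) + 6/108451 = 35860 + 6/108451 = 3889052866/108451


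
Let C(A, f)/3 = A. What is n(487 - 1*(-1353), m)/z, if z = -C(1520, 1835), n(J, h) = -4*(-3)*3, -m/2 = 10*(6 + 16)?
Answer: -3/380 ≈ -0.0078947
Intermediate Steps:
C(A, f) = 3*A
m = -440 (m = -20*(6 + 16) = -20*22 = -2*220 = -440)
n(J, h) = 36 (n(J, h) = 12*3 = 36)
z = -4560 (z = -3*1520 = -1*4560 = -4560)
n(487 - 1*(-1353), m)/z = 36/(-4560) = 36*(-1/4560) = -3/380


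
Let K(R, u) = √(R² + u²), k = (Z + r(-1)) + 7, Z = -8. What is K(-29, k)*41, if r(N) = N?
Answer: 533*√5 ≈ 1191.8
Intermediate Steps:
k = -2 (k = (-8 - 1) + 7 = -9 + 7 = -2)
K(-29, k)*41 = √((-29)² + (-2)²)*41 = √(841 + 4)*41 = √845*41 = (13*√5)*41 = 533*√5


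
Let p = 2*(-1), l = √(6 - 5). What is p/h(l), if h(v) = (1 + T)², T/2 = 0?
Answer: -2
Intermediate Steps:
T = 0 (T = 2*0 = 0)
l = 1 (l = √1 = 1)
h(v) = 1 (h(v) = (1 + 0)² = 1² = 1)
p = -2
p/h(l) = -2/1 = -2*1 = -2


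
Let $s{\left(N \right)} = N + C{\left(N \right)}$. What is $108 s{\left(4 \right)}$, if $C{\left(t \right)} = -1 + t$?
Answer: $756$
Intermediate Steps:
$s{\left(N \right)} = -1 + 2 N$ ($s{\left(N \right)} = N + \left(-1 + N\right) = -1 + 2 N$)
$108 s{\left(4 \right)} = 108 \left(-1 + 2 \cdot 4\right) = 108 \left(-1 + 8\right) = 108 \cdot 7 = 756$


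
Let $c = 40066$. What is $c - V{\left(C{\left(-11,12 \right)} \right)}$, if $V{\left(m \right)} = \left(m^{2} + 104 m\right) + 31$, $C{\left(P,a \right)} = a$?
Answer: $38643$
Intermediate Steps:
$V{\left(m \right)} = 31 + m^{2} + 104 m$
$c - V{\left(C{\left(-11,12 \right)} \right)} = 40066 - \left(31 + 12^{2} + 104 \cdot 12\right) = 40066 - \left(31 + 144 + 1248\right) = 40066 - 1423 = 38643$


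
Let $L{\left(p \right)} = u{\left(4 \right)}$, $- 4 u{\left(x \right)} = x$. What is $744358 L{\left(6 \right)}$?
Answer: $-744358$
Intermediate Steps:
$u{\left(x \right)} = - \frac{x}{4}$
$L{\left(p \right)} = -1$ ($L{\left(p \right)} = \left(- \frac{1}{4}\right) 4 = -1$)
$744358 L{\left(6 \right)} = 744358 \left(-1\right) = -744358$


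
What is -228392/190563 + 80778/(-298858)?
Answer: -41825037175/28475638527 ≈ -1.4688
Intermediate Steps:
-228392/190563 + 80778/(-298858) = -228392*1/190563 + 80778*(-1/298858) = -228392/190563 - 40389/149429 = -41825037175/28475638527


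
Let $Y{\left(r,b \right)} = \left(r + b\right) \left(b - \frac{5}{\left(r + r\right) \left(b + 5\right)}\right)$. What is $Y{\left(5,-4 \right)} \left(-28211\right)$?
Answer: $\frac{253899}{2} \approx 1.2695 \cdot 10^{5}$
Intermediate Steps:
$Y{\left(r,b \right)} = \left(b + r\right) \left(b - \frac{5}{2 r \left(5 + b\right)}\right)$
$Y{\left(5,-4 \right)} \left(-28211\right) = \frac{\left(- \frac{5}{2}\right) \left(-4\right) - \frac{25}{2} + 5 \left(-4\right)^{3} + \left(-4\right)^{2} \cdot 5^{2} + 5 \left(-4\right) 5^{2} + 5 \cdot 5 \left(-4\right)^{2}}{5 \left(5 - 4\right)} \left(-28211\right) = \frac{10 - \frac{25}{2} + 5 \left(-64\right) + 16 \cdot 25 + 5 \left(-4\right) 25 + 5 \cdot 5 \cdot 16}{5 \cdot 1} \left(-28211\right) = \frac{1}{5} \cdot 1 \left(10 - \frac{25}{2} - 320 + 400 - 500 + 400\right) \left(-28211\right) = \frac{1}{5} \cdot 1 \left(- \frac{45}{2}\right) \left(-28211\right) = \left(- \frac{9}{2}\right) \left(-28211\right) = \frac{253899}{2}$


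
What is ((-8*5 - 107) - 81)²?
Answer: 51984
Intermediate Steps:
((-8*5 - 107) - 81)² = ((-40 - 107) - 81)² = (-147 - 81)² = (-228)² = 51984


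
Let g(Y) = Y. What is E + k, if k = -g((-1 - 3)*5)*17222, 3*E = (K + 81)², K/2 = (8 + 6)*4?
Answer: 1070569/3 ≈ 3.5686e+5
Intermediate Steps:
K = 112 (K = 2*((8 + 6)*4) = 2*(14*4) = 2*56 = 112)
E = 37249/3 (E = (112 + 81)²/3 = (⅓)*193² = (⅓)*37249 = 37249/3 ≈ 12416.)
k = 344440 (k = -(-1 - 3)*5*17222 = -(-4*5)*17222 = -(-20)*17222 = -1*(-344440) = 344440)
E + k = 37249/3 + 344440 = 1070569/3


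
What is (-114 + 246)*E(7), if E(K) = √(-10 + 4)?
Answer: 132*I*√6 ≈ 323.33*I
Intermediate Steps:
E(K) = I*√6 (E(K) = √(-6) = I*√6)
(-114 + 246)*E(7) = (-114 + 246)*(I*√6) = 132*(I*√6) = 132*I*√6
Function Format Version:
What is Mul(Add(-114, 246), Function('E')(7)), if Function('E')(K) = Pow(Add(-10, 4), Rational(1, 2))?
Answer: Mul(132, I, Pow(6, Rational(1, 2))) ≈ Mul(323.33, I)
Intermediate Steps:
Function('E')(K) = Mul(I, Pow(6, Rational(1, 2))) (Function('E')(K) = Pow(-6, Rational(1, 2)) = Mul(I, Pow(6, Rational(1, 2))))
Mul(Add(-114, 246), Function('E')(7)) = Mul(Add(-114, 246), Mul(I, Pow(6, Rational(1, 2)))) = Mul(132, Mul(I, Pow(6, Rational(1, 2)))) = Mul(132, I, Pow(6, Rational(1, 2)))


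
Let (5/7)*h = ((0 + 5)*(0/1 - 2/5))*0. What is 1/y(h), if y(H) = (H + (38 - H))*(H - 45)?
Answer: -1/1710 ≈ -0.00058480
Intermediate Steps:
h = 0 (h = 7*(((0 + 5)*(0/1 - 2/5))*0)/5 = 7*((5*(0*1 - 2*⅕))*0)/5 = 7*((5*(0 - ⅖))*0)/5 = 7*((5*(-⅖))*0)/5 = 7*(-2*0)/5 = (7/5)*0 = 0)
y(H) = -1710 + 38*H (y(H) = 38*(-45 + H) = -1710 + 38*H)
1/y(h) = 1/(-1710 + 38*0) = 1/(-1710 + 0) = 1/(-1710) = -1/1710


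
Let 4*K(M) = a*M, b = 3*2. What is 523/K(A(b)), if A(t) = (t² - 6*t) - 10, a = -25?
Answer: 1046/125 ≈ 8.3680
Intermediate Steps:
b = 6
A(t) = -10 + t² - 6*t
K(M) = -25*M/4 (K(M) = (-25*M)/4 = -25*M/4)
523/K(A(b)) = 523/((-25*(-10 + 6² - 6*6)/4)) = 523/((-25*(-10 + 36 - 36)/4)) = 523/((-25/4*(-10))) = 523/(125/2) = 523*(2/125) = 1046/125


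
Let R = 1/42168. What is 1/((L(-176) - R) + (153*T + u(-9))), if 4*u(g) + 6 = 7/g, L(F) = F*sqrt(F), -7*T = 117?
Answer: -40952030353416/192041633885810857 + 11266296459264*I*sqrt(11)/192041633885810857 ≈ -0.00021325 + 0.00019457*I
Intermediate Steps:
T = -117/7 (T = -1/7*117 = -117/7 ≈ -16.714)
R = 1/42168 ≈ 2.3715e-5
L(F) = F**(3/2)
u(g) = -3/2 + 7/(4*g) (u(g) = -3/2 + (7/g)/4 = -3/2 + 7/(4*g))
1/((L(-176) - R) + (153*T + u(-9))) = 1/(((-176)**(3/2) - 1*1/42168) + (153*(-117/7) + (1/4)*(7 - 6*(-9))/(-9))) = 1/((-704*I*sqrt(11) - 1/42168) + (-17901/7 + (1/4)*(-1/9)*(7 + 54))) = 1/((-1/42168 - 704*I*sqrt(11)) + (-17901/7 + (1/4)*(-1/9)*61)) = 1/((-1/42168 - 704*I*sqrt(11)) + (-17901/7 - 61/36)) = 1/((-1/42168 - 704*I*sqrt(11)) - 644863/252) = 1/(-323721229/126504 - 704*I*sqrt(11))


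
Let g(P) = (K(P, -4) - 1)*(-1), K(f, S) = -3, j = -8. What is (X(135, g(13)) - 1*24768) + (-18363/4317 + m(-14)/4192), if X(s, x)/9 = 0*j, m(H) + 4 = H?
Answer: -74716697159/3016144 ≈ -24772.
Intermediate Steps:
m(H) = -4 + H
g(P) = 4 (g(P) = (-3 - 1)*(-1) = -4*(-1) = 4)
X(s, x) = 0 (X(s, x) = 9*(0*(-8)) = 9*0 = 0)
(X(135, g(13)) - 1*24768) + (-18363/4317 + m(-14)/4192) = (0 - 1*24768) + (-18363/4317 + (-4 - 14)/4192) = (0 - 24768) + (-18363*1/4317 - 18*1/4192) = -24768 + (-6121/1439 - 9/2096) = -24768 - 12842567/3016144 = -74716697159/3016144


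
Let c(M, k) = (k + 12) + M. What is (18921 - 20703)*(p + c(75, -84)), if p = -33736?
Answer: 60112206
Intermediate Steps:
c(M, k) = 12 + M + k (c(M, k) = (12 + k) + M = 12 + M + k)
(18921 - 20703)*(p + c(75, -84)) = (18921 - 20703)*(-33736 + (12 + 75 - 84)) = -1782*(-33736 + 3) = -1782*(-33733) = 60112206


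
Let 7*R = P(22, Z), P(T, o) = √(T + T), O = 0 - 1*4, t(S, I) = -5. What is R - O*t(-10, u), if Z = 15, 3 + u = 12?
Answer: -20 + 2*√11/7 ≈ -19.052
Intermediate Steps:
u = 9 (u = -3 + 12 = 9)
O = -4 (O = 0 - 4 = -4)
P(T, o) = √2*√T (P(T, o) = √(2*T) = √2*√T)
R = 2*√11/7 (R = (√2*√22)/7 = (2*√11)/7 = 2*√11/7 ≈ 0.94761)
R - O*t(-10, u) = 2*√11/7 - (-4)*(-5) = 2*√11/7 - 1*20 = 2*√11/7 - 20 = -20 + 2*√11/7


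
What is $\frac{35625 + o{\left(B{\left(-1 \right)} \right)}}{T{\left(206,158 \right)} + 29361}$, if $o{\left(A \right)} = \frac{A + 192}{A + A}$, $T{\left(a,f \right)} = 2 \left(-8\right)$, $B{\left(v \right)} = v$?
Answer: $\frac{71059}{58690} \approx 1.2108$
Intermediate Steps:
$T{\left(a,f \right)} = -16$
$o{\left(A \right)} = \frac{192 + A}{2 A}$
$\frac{35625 + o{\left(B{\left(-1 \right)} \right)}}{T{\left(206,158 \right)} + 29361} = \frac{35625 + \frac{192 - 1}{2 \left(-1\right)}}{-16 + 29361} = \frac{35625 + \frac{1}{2} \left(-1\right) 191}{29345} = \left(35625 - \frac{191}{2}\right) \frac{1}{29345} = \frac{71059}{2} \cdot \frac{1}{29345} = \frac{71059}{58690}$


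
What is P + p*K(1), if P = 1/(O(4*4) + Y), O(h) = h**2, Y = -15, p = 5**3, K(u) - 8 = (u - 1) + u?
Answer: 271126/241 ≈ 1125.0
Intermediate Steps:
K(u) = 7 + 2*u (K(u) = 8 + ((u - 1) + u) = 8 + ((-1 + u) + u) = 8 + (-1 + 2*u) = 7 + 2*u)
p = 125
P = 1/241 (P = 1/((4*4)**2 - 15) = 1/(16**2 - 15) = 1/(256 - 15) = 1/241 ≈ 0.0041494)
P + p*K(1) = 1/241 + 125*(7 + 2*1) = 1/241 + 125*(7 + 2) = 1/241 + 125*9 = 1/241 + 1125 = 271126/241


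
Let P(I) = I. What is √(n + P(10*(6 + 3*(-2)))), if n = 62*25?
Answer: 5*√62 ≈ 39.370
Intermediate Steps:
n = 1550
√(n + P(10*(6 + 3*(-2)))) = √(1550 + 10*(6 + 3*(-2))) = √(1550 + 10*(6 - 6)) = √(1550 + 10*0) = √(1550 + 0) = √1550 = 5*√62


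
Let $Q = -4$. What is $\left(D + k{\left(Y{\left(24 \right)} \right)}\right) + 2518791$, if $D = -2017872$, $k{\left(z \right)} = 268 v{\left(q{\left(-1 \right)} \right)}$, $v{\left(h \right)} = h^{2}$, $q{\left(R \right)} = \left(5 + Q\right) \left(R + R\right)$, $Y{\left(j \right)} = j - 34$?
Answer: $501991$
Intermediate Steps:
$Y{\left(j \right)} = -34 + j$
$q{\left(R \right)} = 2 R$ ($q{\left(R \right)} = \left(5 - 4\right) \left(R + R\right) = 1 \cdot 2 R = 2 R$)
$k{\left(z \right)} = 1072$ ($k{\left(z \right)} = 268 \left(2 \left(-1\right)\right)^{2} = 268 \left(-2\right)^{2} = 268 \cdot 4 = 1072$)
$\left(D + k{\left(Y{\left(24 \right)} \right)}\right) + 2518791 = \left(-2017872 + 1072\right) + 2518791 = -2016800 + 2518791 = 501991$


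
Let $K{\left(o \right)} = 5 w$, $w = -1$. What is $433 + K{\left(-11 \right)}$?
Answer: $428$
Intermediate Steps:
$K{\left(o \right)} = -5$ ($K{\left(o \right)} = 5 \left(-1\right) = -5$)
$433 + K{\left(-11 \right)} = 433 - 5 = 428$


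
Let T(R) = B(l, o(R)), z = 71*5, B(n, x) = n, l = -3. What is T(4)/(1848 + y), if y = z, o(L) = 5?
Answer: -3/2203 ≈ -0.0013618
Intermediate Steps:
z = 355
y = 355
T(R) = -3
T(4)/(1848 + y) = -3/(1848 + 355) = -3/2203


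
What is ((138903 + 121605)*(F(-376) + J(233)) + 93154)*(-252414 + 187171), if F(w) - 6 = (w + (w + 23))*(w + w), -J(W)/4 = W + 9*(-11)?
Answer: -9308518508809454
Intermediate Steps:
J(W) = 396 - 4*W (J(W) = -4*(W + 9*(-11)) = -4*(W - 99) = -4*(-99 + W) = 396 - 4*W)
F(w) = 6 + 2*w*(23 + 2*w) (F(w) = 6 + (w + (w + 23))*(w + w) = 6 + (w + (23 + w))*(2*w) = 6 + (23 + 2*w)*(2*w) = 6 + 2*w*(23 + 2*w))
((138903 + 121605)*(F(-376) + J(233)) + 93154)*(-252414 + 187171) = ((138903 + 121605)*((6 + 4*(-376)² + 46*(-376)) + (396 - 4*233)) + 93154)*(-252414 + 187171) = (260508*((6 + 4*141376 - 17296) + (396 - 932)) + 93154)*(-65243) = (260508*((6 + 565504 - 17296) - 536) + 93154)*(-65243) = (260508*(548214 - 536) + 93154)*(-65243) = (260508*547678 + 93154)*(-65243) = (142674500424 + 93154)*(-65243) = 142674593578*(-65243) = -9308518508809454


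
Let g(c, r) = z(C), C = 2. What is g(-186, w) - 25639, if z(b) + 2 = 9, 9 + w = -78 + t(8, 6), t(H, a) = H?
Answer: -25632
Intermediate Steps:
w = -79 (w = -9 + (-78 + 8) = -9 - 70 = -79)
z(b) = 7 (z(b) = -2 + 9 = 7)
g(c, r) = 7
g(-186, w) - 25639 = 7 - 25639 = -25632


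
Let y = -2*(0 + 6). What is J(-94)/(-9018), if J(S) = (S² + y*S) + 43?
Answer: -10007/9018 ≈ -1.1097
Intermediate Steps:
y = -12 (y = -2*6 = -12)
J(S) = 43 + S² - 12*S (J(S) = (S² - 12*S) + 43 = 43 + S² - 12*S)
J(-94)/(-9018) = (43 + (-94)² - 12*(-94))/(-9018) = (43 + 8836 + 1128)*(-1/9018) = 10007*(-1/9018) = -10007/9018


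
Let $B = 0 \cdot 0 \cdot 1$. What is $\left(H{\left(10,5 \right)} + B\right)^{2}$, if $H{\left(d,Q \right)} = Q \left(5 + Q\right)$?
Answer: $2500$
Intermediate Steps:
$B = 0$ ($B = 0 \cdot 1 = 0$)
$\left(H{\left(10,5 \right)} + B\right)^{2} = \left(5 \left(5 + 5\right) + 0\right)^{2} = \left(5 \cdot 10 + 0\right)^{2} = \left(50 + 0\right)^{2} = 50^{2} = 2500$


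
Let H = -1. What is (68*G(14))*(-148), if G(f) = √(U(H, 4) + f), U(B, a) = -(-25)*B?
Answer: -10064*I*√11 ≈ -33379.0*I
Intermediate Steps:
U(B, a) = 25*B
G(f) = √(-25 + f) (G(f) = √(25*(-1) + f) = √(-25 + f))
(68*G(14))*(-148) = (68*√(-25 + 14))*(-148) = (68*√(-11))*(-148) = (68*(I*√11))*(-148) = (68*I*√11)*(-148) = -10064*I*√11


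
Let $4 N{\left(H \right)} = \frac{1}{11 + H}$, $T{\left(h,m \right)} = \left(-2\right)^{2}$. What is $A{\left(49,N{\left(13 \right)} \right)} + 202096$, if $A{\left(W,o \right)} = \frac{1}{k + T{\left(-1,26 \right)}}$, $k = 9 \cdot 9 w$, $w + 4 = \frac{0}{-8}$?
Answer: $\frac{64670719}{320} \approx 2.021 \cdot 10^{5}$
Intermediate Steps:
$T{\left(h,m \right)} = 4$
$N{\left(H \right)} = \frac{1}{4 \left(11 + H\right)}$
$w = -4$ ($w = -4 + \frac{0}{-8} = -4 + 0 \left(- \frac{1}{8}\right) = -4 + 0 = -4$)
$k = -324$ ($k = 9 \cdot 9 \left(-4\right) = 81 \left(-4\right) = -324$)
$A{\left(W,o \right)} = - \frac{1}{320}$ ($A{\left(W,o \right)} = \frac{1}{-324 + 4} = \frac{1}{-320} = - \frac{1}{320}$)
$A{\left(49,N{\left(13 \right)} \right)} + 202096 = - \frac{1}{320} + 202096 = \frac{64670719}{320}$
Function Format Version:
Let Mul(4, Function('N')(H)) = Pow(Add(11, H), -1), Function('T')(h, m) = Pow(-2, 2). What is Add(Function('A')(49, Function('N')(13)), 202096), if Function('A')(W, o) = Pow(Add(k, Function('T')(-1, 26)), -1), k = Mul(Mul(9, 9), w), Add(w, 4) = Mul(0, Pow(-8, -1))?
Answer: Rational(64670719, 320) ≈ 2.0210e+5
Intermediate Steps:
Function('T')(h, m) = 4
Function('N')(H) = Mul(Rational(1, 4), Pow(Add(11, H), -1))
w = -4 (w = Add(-4, Mul(0, Pow(-8, -1))) = Add(-4, Mul(0, Rational(-1, 8))) = Add(-4, 0) = -4)
k = -324 (k = Mul(Mul(9, 9), -4) = Mul(81, -4) = -324)
Function('A')(W, o) = Rational(-1, 320) (Function('A')(W, o) = Pow(Add(-324, 4), -1) = Pow(-320, -1) = Rational(-1, 320))
Add(Function('A')(49, Function('N')(13)), 202096) = Add(Rational(-1, 320), 202096) = Rational(64670719, 320)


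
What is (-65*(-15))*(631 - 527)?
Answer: 101400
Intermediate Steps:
(-65*(-15))*(631 - 527) = 975*104 = 101400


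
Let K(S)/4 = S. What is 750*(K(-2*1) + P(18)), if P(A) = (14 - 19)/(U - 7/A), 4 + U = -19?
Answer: -2458500/421 ≈ -5839.7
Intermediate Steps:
U = -23 (U = -4 - 19 = -23)
K(S) = 4*S
P(A) = -5/(-23 - 7/A) (P(A) = (14 - 19)/(-23 - 7/A) = -5/(-23 - 7/A))
750*(K(-2*1) + P(18)) = 750*(4*(-2*1) + 5*18/(7 + 23*18)) = 750*(4*(-2) + 5*18/(7 + 414)) = 750*(-8 + 5*18/421) = 750*(-8 + 5*18*(1/421)) = 750*(-8 + 90/421) = 750*(-3278/421) = -2458500/421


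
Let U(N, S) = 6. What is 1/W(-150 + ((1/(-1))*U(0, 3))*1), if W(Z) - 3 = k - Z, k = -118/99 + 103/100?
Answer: 9900/1572497 ≈ 0.0062957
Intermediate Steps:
k = -1603/9900 (k = -118*1/99 + 103*(1/100) = -118/99 + 103/100 = -1603/9900 ≈ -0.16192)
W(Z) = 28097/9900 - Z (W(Z) = 3 + (-1603/9900 - Z) = 28097/9900 - Z)
1/W(-150 + ((1/(-1))*U(0, 3))*1) = 1/(28097/9900 - (-150 + ((1/(-1))*6)*1)) = 1/(28097/9900 - (-150 + ((1*(-1))*6)*1)) = 1/(28097/9900 - (-150 - 1*6*1)) = 1/(28097/9900 - (-150 - 6*1)) = 1/(28097/9900 - (-150 - 6)) = 1/(28097/9900 - 1*(-156)) = 1/(28097/9900 + 156) = 1/(1572497/9900) = 9900/1572497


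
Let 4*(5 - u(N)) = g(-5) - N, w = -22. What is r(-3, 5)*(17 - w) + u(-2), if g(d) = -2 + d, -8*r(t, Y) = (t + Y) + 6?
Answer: -131/4 ≈ -32.750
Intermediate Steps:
r(t, Y) = -¾ - Y/8 - t/8 (r(t, Y) = -((t + Y) + 6)/8 = -((Y + t) + 6)/8 = -(6 + Y + t)/8 = -¾ - Y/8 - t/8)
u(N) = 27/4 + N/4 (u(N) = 5 - ((-2 - 5) - N)/4 = 5 - (-7 - N)/4 = 5 + (7/4 + N/4) = 27/4 + N/4)
r(-3, 5)*(17 - w) + u(-2) = (-¾ - ⅛*5 - ⅛*(-3))*(17 - 1*(-22)) + (27/4 + (¼)*(-2)) = (-¾ - 5/8 + 3/8)*(17 + 22) + (27/4 - ½) = -1*39 + 25/4 = -39 + 25/4 = -131/4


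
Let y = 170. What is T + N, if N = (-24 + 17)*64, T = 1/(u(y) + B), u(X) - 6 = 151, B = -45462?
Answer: -20296641/45305 ≈ -448.00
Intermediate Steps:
u(X) = 157 (u(X) = 6 + 151 = 157)
T = -1/45305 (T = 1/(157 - 45462) = 1/(-45305) = -1/45305 ≈ -2.2073e-5)
N = -448 (N = -7*64 = -448)
T + N = -1/45305 - 448 = -20296641/45305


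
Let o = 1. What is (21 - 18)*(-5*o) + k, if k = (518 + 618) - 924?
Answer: 197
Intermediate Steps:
k = 212 (k = 1136 - 924 = 212)
(21 - 18)*(-5*o) + k = (21 - 18)*(-5*1) + 212 = 3*(-5) + 212 = -15 + 212 = 197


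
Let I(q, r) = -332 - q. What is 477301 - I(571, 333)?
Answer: 478204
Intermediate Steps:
477301 - I(571, 333) = 477301 - (-332 - 1*571) = 477301 - (-332 - 571) = 477301 - 1*(-903) = 477301 + 903 = 478204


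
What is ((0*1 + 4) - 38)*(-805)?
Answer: 27370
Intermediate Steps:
((0*1 + 4) - 38)*(-805) = ((0 + 4) - 38)*(-805) = (4 - 38)*(-805) = -34*(-805) = 27370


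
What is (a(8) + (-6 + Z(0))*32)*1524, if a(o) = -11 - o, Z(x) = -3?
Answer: -467868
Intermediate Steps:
(a(8) + (-6 + Z(0))*32)*1524 = ((-11 - 1*8) + (-6 - 3)*32)*1524 = ((-11 - 8) - 9*32)*1524 = (-19 - 288)*1524 = -307*1524 = -467868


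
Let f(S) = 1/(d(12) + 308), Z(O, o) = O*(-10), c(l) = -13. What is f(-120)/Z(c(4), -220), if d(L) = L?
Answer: 1/41600 ≈ 2.4038e-5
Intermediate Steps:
Z(O, o) = -10*O
f(S) = 1/320 (f(S) = 1/(12 + 308) = 1/320)
f(-120)/Z(c(4), -220) = 1/(320*((-10*(-13)))) = (1/320)/130 = (1/320)*(1/130) = 1/41600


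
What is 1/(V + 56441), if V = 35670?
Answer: 1/92111 ≈ 1.0856e-5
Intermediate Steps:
1/(V + 56441) = 1/(35670 + 56441) = 1/92111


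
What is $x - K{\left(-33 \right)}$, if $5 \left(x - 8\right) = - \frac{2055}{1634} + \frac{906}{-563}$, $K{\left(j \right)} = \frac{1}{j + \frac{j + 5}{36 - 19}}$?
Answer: $\frac{1063085171}{142591010} \approx 7.4555$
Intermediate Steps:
$K{\left(j \right)} = \frac{1}{\frac{5}{17} + \frac{18 j}{17}}$ ($K{\left(j \right)} = \frac{1}{j + \frac{5 + j}{17}} = \frac{1}{j + \left(5 + j\right) \frac{1}{17}} = \frac{1}{j + \left(\frac{5}{17} + \frac{j}{17}\right)} = \frac{1}{\frac{5}{17} + \frac{18 j}{17}}$)
$x = \frac{34160311}{4599710}$ ($x = 8 + \frac{- \frac{2055}{1634} + \frac{906}{-563}}{5} = 8 + \frac{\left(-2055\right) \frac{1}{1634} + 906 \left(- \frac{1}{563}\right)}{5} = 8 + \frac{- \frac{2055}{1634} - \frac{906}{563}}{5} = 8 + \frac{1}{5} \left(- \frac{2637369}{919942}\right) = 8 - \frac{2637369}{4599710} = \frac{34160311}{4599710} \approx 7.4266$)
$x - K{\left(-33 \right)} = \frac{34160311}{4599710} - \frac{17}{5 + 18 \left(-33\right)} = \frac{34160311}{4599710} - \frac{17}{5 - 594} = \frac{34160311}{4599710} - \frac{17}{-589} = \frac{34160311}{4599710} - 17 \left(- \frac{1}{589}\right) = \frac{34160311}{4599710} - - \frac{17}{589} = \frac{34160311}{4599710} + \frac{17}{589} = \frac{1063085171}{142591010}$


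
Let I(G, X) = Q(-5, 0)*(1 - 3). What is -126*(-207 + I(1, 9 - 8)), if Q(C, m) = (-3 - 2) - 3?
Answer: 24066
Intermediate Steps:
Q(C, m) = -8 (Q(C, m) = -5 - 3 = -8)
I(G, X) = 16 (I(G, X) = -8*(1 - 3) = -8*(-2) = 16)
-126*(-207 + I(1, 9 - 8)) = -126*(-207 + 16) = -126*(-191) = 24066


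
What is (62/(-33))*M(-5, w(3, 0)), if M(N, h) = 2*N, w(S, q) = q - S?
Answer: 620/33 ≈ 18.788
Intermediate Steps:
(62/(-33))*M(-5, w(3, 0)) = (62/(-33))*(2*(-5)) = (62*(-1/33))*(-10) = -62/33*(-10) = 620/33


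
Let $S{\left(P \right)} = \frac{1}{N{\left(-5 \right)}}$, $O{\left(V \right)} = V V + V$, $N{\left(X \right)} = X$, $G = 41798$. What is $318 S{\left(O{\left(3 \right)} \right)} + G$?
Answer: $\frac{208672}{5} \approx 41734.0$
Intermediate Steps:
$O{\left(V \right)} = V + V^{2}$ ($O{\left(V \right)} = V^{2} + V = V + V^{2}$)
$S{\left(P \right)} = - \frac{1}{5}$ ($S{\left(P \right)} = \frac{1}{-5} = - \frac{1}{5}$)
$318 S{\left(O{\left(3 \right)} \right)} + G = 318 \left(- \frac{1}{5}\right) + 41798 = - \frac{318}{5} + 41798 = \frac{208672}{5}$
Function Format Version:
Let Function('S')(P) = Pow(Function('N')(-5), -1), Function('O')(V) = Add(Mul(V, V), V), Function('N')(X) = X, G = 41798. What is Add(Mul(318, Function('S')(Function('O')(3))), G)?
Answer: Rational(208672, 5) ≈ 41734.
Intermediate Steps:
Function('O')(V) = Add(V, Pow(V, 2)) (Function('O')(V) = Add(Pow(V, 2), V) = Add(V, Pow(V, 2)))
Function('S')(P) = Rational(-1, 5) (Function('S')(P) = Pow(-5, -1) = Rational(-1, 5))
Add(Mul(318, Function('S')(Function('O')(3))), G) = Add(Mul(318, Rational(-1, 5)), 41798) = Add(Rational(-318, 5), 41798) = Rational(208672, 5)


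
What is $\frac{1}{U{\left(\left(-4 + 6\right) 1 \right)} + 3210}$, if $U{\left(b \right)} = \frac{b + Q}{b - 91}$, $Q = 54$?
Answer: $\frac{89}{285634} \approx 0.00031159$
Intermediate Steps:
$U{\left(b \right)} = \frac{54 + b}{-91 + b}$ ($U{\left(b \right)} = \frac{b + 54}{b - 91} = \frac{54 + b}{-91 + b}$)
$\frac{1}{U{\left(\left(-4 + 6\right) 1 \right)} + 3210} = \frac{1}{\frac{54 + \left(-4 + 6\right) 1}{-91 + \left(-4 + 6\right) 1} + 3210} = \frac{1}{\frac{54 + 2 \cdot 1}{-91 + 2 \cdot 1} + 3210} = \frac{1}{\frac{54 + 2}{-91 + 2} + 3210} = \frac{1}{\frac{1}{-89} \cdot 56 + 3210} = \frac{1}{\left(- \frac{1}{89}\right) 56 + 3210} = \frac{1}{- \frac{56}{89} + 3210} = \frac{1}{\frac{285634}{89}} = \frac{89}{285634}$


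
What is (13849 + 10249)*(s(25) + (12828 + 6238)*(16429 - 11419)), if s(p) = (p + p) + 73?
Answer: 2301859828734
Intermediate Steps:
s(p) = 73 + 2*p (s(p) = 2*p + 73 = 73 + 2*p)
(13849 + 10249)*(s(25) + (12828 + 6238)*(16429 - 11419)) = (13849 + 10249)*((73 + 2*25) + (12828 + 6238)*(16429 - 11419)) = 24098*((73 + 50) + 19066*5010) = 24098*(123 + 95520660) = 24098*95520783 = 2301859828734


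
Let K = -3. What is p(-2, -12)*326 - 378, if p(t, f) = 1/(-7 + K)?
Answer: -2053/5 ≈ -410.60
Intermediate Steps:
p(t, f) = -⅒ (p(t, f) = 1/(-7 - 3) = 1/(-10) = -⅒)
p(-2, -12)*326 - 378 = -⅒*326 - 378 = -163/5 - 378 = -2053/5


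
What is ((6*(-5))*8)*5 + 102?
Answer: -1098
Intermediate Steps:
((6*(-5))*8)*5 + 102 = -30*8*5 + 102 = -240*5 + 102 = -1200 + 102 = -1098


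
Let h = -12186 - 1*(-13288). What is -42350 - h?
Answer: -43452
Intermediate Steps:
h = 1102 (h = -12186 + 13288 = 1102)
-42350 - h = -42350 - 1*1102 = -42350 - 1102 = -43452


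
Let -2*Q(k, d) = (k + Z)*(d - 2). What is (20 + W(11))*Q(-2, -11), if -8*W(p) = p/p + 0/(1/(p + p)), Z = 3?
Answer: 2067/16 ≈ 129.19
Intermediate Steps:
Q(k, d) = -(-2 + d)*(3 + k)/2 (Q(k, d) = -(k + 3)*(d - 2)/2 = -(3 + k)*(-2 + d)/2 = -(-2 + d)*(3 + k)/2)
W(p) = -⅛ (W(p) = -(p/p + 0/(1/(p + p)))/8 = -(1 + 0/(1/(2*p)))/8 = -(1 + 0/((1/(2*p))))/8 = -(1 + 0*(2*p))/8 = -(1 + 0)/8 = -⅛*1 = -⅛)
(20 + W(11))*Q(-2, -11) = (20 - ⅛)*(3 - 2 - 3/2*(-11) - ½*(-11)*(-2)) = 159*(3 - 2 + 33/2 - 11)/8 = (159/8)*(13/2) = 2067/16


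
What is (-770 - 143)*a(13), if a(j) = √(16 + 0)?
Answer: -3652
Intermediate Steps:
a(j) = 4 (a(j) = √16 = 4)
(-770 - 143)*a(13) = (-770 - 143)*4 = -913*4 = -3652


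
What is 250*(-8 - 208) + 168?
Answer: -53832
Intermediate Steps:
250*(-8 - 208) + 168 = 250*(-216) + 168 = -54000 + 168 = -53832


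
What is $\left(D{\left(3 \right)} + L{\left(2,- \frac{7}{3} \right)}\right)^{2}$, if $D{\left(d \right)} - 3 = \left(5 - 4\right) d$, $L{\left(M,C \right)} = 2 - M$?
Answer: $36$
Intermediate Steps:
$D{\left(d \right)} = 3 + d$ ($D{\left(d \right)} = 3 + \left(5 - 4\right) d = 3 + 1 d = 3 + d$)
$\left(D{\left(3 \right)} + L{\left(2,- \frac{7}{3} \right)}\right)^{2} = \left(\left(3 + 3\right) + \left(2 - 2\right)\right)^{2} = \left(6 + \left(2 - 2\right)\right)^{2} = \left(6 + 0\right)^{2} = 6^{2} = 36$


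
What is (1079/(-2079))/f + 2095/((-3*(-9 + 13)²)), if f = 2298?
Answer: -1668167047/38220336 ≈ -43.646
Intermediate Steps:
(1079/(-2079))/f + 2095/((-3*(-9 + 13)²)) = (1079/(-2079))/2298 + 2095/((-3*(-9 + 13)²)) = (1079*(-1/2079))*(1/2298) + 2095/((-3*4²)) = -1079/2079*1/2298 + 2095/((-3*16)) = -1079/4777542 + 2095/(-48) = -1079/4777542 + 2095*(-1/48) = -1079/4777542 - 2095/48 = -1668167047/38220336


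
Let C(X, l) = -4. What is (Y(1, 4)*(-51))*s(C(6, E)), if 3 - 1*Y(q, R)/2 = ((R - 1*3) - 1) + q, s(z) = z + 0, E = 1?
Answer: 816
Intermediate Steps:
s(z) = z
Y(q, R) = 14 - 2*R - 2*q (Y(q, R) = 6 - 2*(((R - 1*3) - 1) + q) = 6 - 2*(((R - 3) - 1) + q) = 6 - 2*(((-3 + R) - 1) + q) = 6 - 2*((-4 + R) + q) = 6 - 2*(-4 + R + q) = 6 + (8 - 2*R - 2*q) = 14 - 2*R - 2*q)
(Y(1, 4)*(-51))*s(C(6, E)) = ((14 - 2*4 - 2*1)*(-51))*(-4) = ((14 - 8 - 2)*(-51))*(-4) = (4*(-51))*(-4) = -204*(-4) = 816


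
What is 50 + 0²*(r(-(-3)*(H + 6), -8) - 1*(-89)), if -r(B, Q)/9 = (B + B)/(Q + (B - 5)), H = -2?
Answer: 50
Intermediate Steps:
r(B, Q) = -18*B/(-5 + B + Q) (r(B, Q) = -9*(B + B)/(Q + (B - 5)) = -9*2*B/(Q + (-5 + B)) = -9*2*B/(-5 + B + Q) = -18*B/(-5 + B + Q))
50 + 0²*(r(-(-3)*(H + 6), -8) - 1*(-89)) = 50 + 0²*(-18*(-(-3)*(-2 + 6))/(-5 - (-3)*(-2 + 6) - 8) - 1*(-89)) = 50 + 0*(-18*(-(-3)*4)/(-5 - (-3)*4 - 8) + 89) = 50 + 0*(-18*(-1*(-12))/(-5 - 1*(-12) - 8) + 89) = 50 + 0*(-18*12/(-5 + 12 - 8) + 89) = 50 + 0*(-18*12/(-1) + 89) = 50 + 0*(-18*12*(-1) + 89) = 50 + 0*(216 + 89) = 50 + 0*305 = 50 + 0 = 50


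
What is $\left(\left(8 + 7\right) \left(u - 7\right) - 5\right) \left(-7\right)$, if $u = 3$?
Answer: $455$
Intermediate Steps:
$\left(\left(8 + 7\right) \left(u - 7\right) - 5\right) \left(-7\right) = \left(\left(8 + 7\right) \left(3 - 7\right) - 5\right) \left(-7\right) = \left(15 \left(-4\right) - 5\right) \left(-7\right) = \left(-60 - 5\right) \left(-7\right) = \left(-65\right) \left(-7\right) = 455$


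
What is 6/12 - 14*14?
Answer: -391/2 ≈ -195.50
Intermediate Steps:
6/12 - 14*14 = 6*(1/12) - 196 = 1/2 - 196 = -391/2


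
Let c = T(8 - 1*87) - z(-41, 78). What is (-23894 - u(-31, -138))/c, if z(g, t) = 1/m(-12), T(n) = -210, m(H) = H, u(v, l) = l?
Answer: 285072/2519 ≈ 113.17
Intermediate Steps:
z(g, t) = -1/12 (z(g, t) = 1/(-12) = -1/12)
c = -2519/12 (c = -210 - 1*(-1/12) = -210 + 1/12 = -2519/12 ≈ -209.92)
(-23894 - u(-31, -138))/c = (-23894 - 1*(-138))/(-2519/12) = (-23894 + 138)*(-12/2519) = -23756*(-12/2519) = 285072/2519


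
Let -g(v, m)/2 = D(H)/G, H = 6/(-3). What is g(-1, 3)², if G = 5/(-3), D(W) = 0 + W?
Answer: 144/25 ≈ 5.7600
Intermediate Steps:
H = -2 (H = 6*(-⅓) = -2)
D(W) = W
G = -5/3 (G = 5*(-⅓) = -5/3 ≈ -1.6667)
g(v, m) = -12/5 (g(v, m) = -(-4)/(-5/3) = -(-4)*(-3)/5 = -2*6/5 = -12/5)
g(-1, 3)² = (-12/5)² = 144/25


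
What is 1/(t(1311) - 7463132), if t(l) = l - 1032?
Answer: -1/7462853 ≈ -1.3400e-7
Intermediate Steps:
t(l) = -1032 + l
1/(t(1311) - 7463132) = 1/((-1032 + 1311) - 7463132) = 1/(279 - 7463132) = 1/(-7462853) = -1/7462853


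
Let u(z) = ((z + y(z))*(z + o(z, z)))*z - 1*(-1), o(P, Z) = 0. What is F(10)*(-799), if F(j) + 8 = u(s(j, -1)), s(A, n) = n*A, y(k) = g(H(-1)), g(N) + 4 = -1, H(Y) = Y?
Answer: 1204093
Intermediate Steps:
g(N) = -5 (g(N) = -4 - 1 = -5)
y(k) = -5
s(A, n) = A*n
u(z) = 1 + z**2*(-5 + z) (u(z) = ((z - 5)*(z + 0))*z - 1*(-1) = ((-5 + z)*z)*z + 1 = (z*(-5 + z))*z + 1 = z**2*(-5 + z) + 1 = 1 + z**2*(-5 + z))
F(j) = -7 - j**3 - 5*j**2 (F(j) = -8 + (1 + (j*(-1))**3 - 5*j**2) = -8 + (1 + (-j)**3 - 5*j**2) = -8 + (1 - j**3 - 5*j**2) = -7 - j**3 - 5*j**2)
F(10)*(-799) = (-7 - 1*10**3 - 5*10**2)*(-799) = (-7 - 1*1000 - 5*100)*(-799) = (-7 - 1000 - 500)*(-799) = -1507*(-799) = 1204093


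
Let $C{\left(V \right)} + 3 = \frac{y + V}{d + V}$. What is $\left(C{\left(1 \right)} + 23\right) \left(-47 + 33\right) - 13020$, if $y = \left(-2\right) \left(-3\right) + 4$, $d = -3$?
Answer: $-13223$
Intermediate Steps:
$y = 10$ ($y = 6 + 4 = 10$)
$C{\left(V \right)} = -3 + \frac{10 + V}{-3 + V}$
$\left(C{\left(1 \right)} + 23\right) \left(-47 + 33\right) - 13020 = \left(\frac{19 - 2}{-3 + 1} + 23\right) \left(-47 + 33\right) - 13020 = \left(\frac{19 - 2}{-2} + 23\right) \left(-14\right) - 13020 = \left(\left(- \frac{1}{2}\right) 17 + 23\right) \left(-14\right) - 13020 = \left(- \frac{17}{2} + 23\right) \left(-14\right) - 13020 = \frac{29}{2} \left(-14\right) - 13020 = -203 - 13020 = -13223$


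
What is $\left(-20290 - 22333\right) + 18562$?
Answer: $-24061$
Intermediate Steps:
$\left(-20290 - 22333\right) + 18562 = -42623 + 18562 = -24061$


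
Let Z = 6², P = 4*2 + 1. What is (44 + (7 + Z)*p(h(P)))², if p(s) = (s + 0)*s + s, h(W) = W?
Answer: 15319396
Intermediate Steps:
P = 9 (P = 8 + 1 = 9)
p(s) = s + s² (p(s) = s*s + s = s² + s = s + s²)
Z = 36
(44 + (7 + Z)*p(h(P)))² = (44 + (7 + 36)*(9*(1 + 9)))² = (44 + 43*(9*10))² = (44 + 43*90)² = (44 + 3870)² = 3914² = 15319396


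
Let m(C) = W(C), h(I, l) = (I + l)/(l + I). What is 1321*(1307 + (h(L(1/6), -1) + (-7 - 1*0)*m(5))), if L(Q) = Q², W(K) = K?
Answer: 1681633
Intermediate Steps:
h(I, l) = 1 (h(I, l) = (I + l)/(I + l) = 1)
m(C) = C
1321*(1307 + (h(L(1/6), -1) + (-7 - 1*0)*m(5))) = 1321*(1307 + (1 + (-7 - 1*0)*5)) = 1321*(1307 + (1 + (-7 + 0)*5)) = 1321*(1307 + (1 - 7*5)) = 1321*(1307 + (1 - 35)) = 1321*(1307 - 34) = 1321*1273 = 1681633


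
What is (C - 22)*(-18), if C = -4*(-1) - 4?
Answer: 396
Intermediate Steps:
C = 0 (C = 4 - 4 = 0)
(C - 22)*(-18) = (0 - 22)*(-18) = -22*(-18) = 396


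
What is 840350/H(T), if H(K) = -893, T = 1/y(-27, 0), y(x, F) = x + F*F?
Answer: -840350/893 ≈ -941.04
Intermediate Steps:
y(x, F) = x + F**2
T = -1/27 (T = 1/(-27 + 0**2) = 1/(-27 + 0) = 1/(-27) = -1/27 ≈ -0.037037)
840350/H(T) = 840350/(-893) = 840350*(-1/893) = -840350/893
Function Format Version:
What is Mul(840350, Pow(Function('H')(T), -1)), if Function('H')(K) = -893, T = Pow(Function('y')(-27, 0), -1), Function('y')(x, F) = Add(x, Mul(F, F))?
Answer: Rational(-840350, 893) ≈ -941.04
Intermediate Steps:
Function('y')(x, F) = Add(x, Pow(F, 2))
T = Rational(-1, 27) (T = Pow(Add(-27, Pow(0, 2)), -1) = Pow(Add(-27, 0), -1) = Pow(-27, -1) = Rational(-1, 27) ≈ -0.037037)
Mul(840350, Pow(Function('H')(T), -1)) = Mul(840350, Pow(-893, -1)) = Mul(840350, Rational(-1, 893)) = Rational(-840350, 893)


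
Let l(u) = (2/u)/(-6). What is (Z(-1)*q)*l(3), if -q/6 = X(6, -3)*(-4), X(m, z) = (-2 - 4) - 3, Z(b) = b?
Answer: -24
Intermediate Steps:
X(m, z) = -9 (X(m, z) = -6 - 3 = -9)
l(u) = -1/(3*u) (l(u) = (2/u)*(-⅙) = -1/(3*u))
q = -216 (q = -(-54)*(-4) = -6*36 = -216)
(Z(-1)*q)*l(3) = (-1*(-216))*(-⅓/3) = 216*(-⅓*⅓) = 216*(-⅑) = -24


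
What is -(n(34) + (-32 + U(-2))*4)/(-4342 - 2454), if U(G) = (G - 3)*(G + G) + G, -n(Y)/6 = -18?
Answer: 13/1699 ≈ 0.0076516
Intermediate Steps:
n(Y) = 108 (n(Y) = -6*(-18) = 108)
U(G) = G + 2*G*(-3 + G) (U(G) = (-3 + G)*(2*G) + G = 2*G*(-3 + G) + G = G + 2*G*(-3 + G))
-(n(34) + (-32 + U(-2))*4)/(-4342 - 2454) = -(108 + (-32 - 2*(-5 + 2*(-2)))*4)/(-4342 - 2454) = -(108 + (-32 - 2*(-5 - 4))*4)/(-6796) = -(108 + (-32 - 2*(-9))*4)*(-1)/6796 = -(108 + (-32 + 18)*4)*(-1)/6796 = -(108 - 14*4)*(-1)/6796 = -(108 - 56)*(-1)/6796 = -52*(-1)/6796 = -1*(-13/1699) = 13/1699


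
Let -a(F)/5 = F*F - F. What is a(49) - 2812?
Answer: -14572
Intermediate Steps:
a(F) = -5*F**2 + 5*F (a(F) = -5*(F*F - F) = -5*(F**2 - F) = -5*F**2 + 5*F)
a(49) - 2812 = 5*49*(1 - 1*49) - 2812 = 5*49*(1 - 49) - 2812 = 5*49*(-48) - 2812 = -11760 - 2812 = -14572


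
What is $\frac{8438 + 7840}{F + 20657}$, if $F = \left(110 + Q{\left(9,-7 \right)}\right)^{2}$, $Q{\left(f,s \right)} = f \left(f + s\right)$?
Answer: $\frac{5426}{12347} \approx 0.43946$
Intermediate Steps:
$F = 16384$ ($F = \left(110 + 9 \left(9 - 7\right)\right)^{2} = \left(110 + 9 \cdot 2\right)^{2} = \left(110 + 18\right)^{2} = 128^{2} = 16384$)
$\frac{8438 + 7840}{F + 20657} = \frac{8438 + 7840}{16384 + 20657} = \frac{16278}{37041} = 16278 \cdot \frac{1}{37041} = \frac{5426}{12347}$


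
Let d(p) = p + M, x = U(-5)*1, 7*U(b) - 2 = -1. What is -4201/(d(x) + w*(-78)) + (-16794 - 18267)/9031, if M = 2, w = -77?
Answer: -1740135094/379816767 ≈ -4.5815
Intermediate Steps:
U(b) = 1/7 (U(b) = 2/7 + (1/7)*(-1) = 2/7 - 1/7 = 1/7)
x = 1/7 (x = (1/7)*1 = 1/7 ≈ 0.14286)
d(p) = 2 + p (d(p) = p + 2 = 2 + p)
-4201/(d(x) + w*(-78)) + (-16794 - 18267)/9031 = -4201/((2 + 1/7) - 77*(-78)) + (-16794 - 18267)/9031 = -4201/(15/7 + 6006) - 35061*1/9031 = -4201/42057/7 - 35061/9031 = -4201*7/42057 - 35061/9031 = -29407/42057 - 35061/9031 = -1740135094/379816767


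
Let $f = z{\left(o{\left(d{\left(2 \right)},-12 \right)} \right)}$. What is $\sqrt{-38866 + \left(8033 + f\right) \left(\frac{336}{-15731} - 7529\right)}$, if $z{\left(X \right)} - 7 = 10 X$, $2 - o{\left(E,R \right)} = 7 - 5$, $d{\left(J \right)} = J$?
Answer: $\frac{i \sqrt{14989460204918026}}{15731} \approx 7782.8 i$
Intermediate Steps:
$o{\left(E,R \right)} = 0$ ($o{\left(E,R \right)} = 2 - \left(7 - 5\right) = 2 - 2 = 0$)
$z{\left(X \right)} = 7 + 10 X$
$f = 7$ ($f = 7 + 10 \cdot 0 = 7 + 0 = 7$)
$\sqrt{-38866 + \left(8033 + f\right) \left(\frac{336}{-15731} - 7529\right)} = \sqrt{-38866 + \left(8033 + 7\right) \left(\frac{336}{-15731} - 7529\right)} = \sqrt{-38866 + 8040 \left(336 \left(- \frac{1}{15731}\right) - 7529\right)} = \sqrt{-38866 + 8040 \left(- \frac{336}{15731} - 7529\right)} = \sqrt{-38866 + 8040 \left(- \frac{118439035}{15731}\right)} = \sqrt{-38866 - \frac{952249841400}{15731}} = \sqrt{- \frac{952861242446}{15731}} = \frac{i \sqrt{14989460204918026}}{15731}$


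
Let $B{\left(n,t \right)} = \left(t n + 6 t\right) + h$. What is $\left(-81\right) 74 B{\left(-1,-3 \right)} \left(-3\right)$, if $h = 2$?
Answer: $-233766$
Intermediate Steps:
$B{\left(n,t \right)} = 2 + 6 t + n t$ ($B{\left(n,t \right)} = \left(t n + 6 t\right) + 2 = \left(n t + 6 t\right) + 2 = \left(6 t + n t\right) + 2 = 2 + 6 t + n t$)
$\left(-81\right) 74 B{\left(-1,-3 \right)} \left(-3\right) = \left(-81\right) 74 \left(2 + 6 \left(-3\right) - -3\right) \left(-3\right) = - 5994 \left(2 - 18 + 3\right) \left(-3\right) = - 5994 \left(\left(-13\right) \left(-3\right)\right) = \left(-5994\right) 39 = -233766$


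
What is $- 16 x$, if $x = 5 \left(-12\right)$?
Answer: $960$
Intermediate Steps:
$x = -60$
$- 16 x = \left(-16\right) \left(-60\right) = 960$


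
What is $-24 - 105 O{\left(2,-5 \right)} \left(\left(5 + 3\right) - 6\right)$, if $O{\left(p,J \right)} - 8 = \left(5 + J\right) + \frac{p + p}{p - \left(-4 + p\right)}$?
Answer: $-1914$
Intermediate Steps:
$O{\left(p,J \right)} = 13 + J + \frac{p}{2}$ ($O{\left(p,J \right)} = 8 + \left(\left(5 + J\right) + \frac{p + p}{p - \left(-4 + p\right)}\right) = 8 + \left(\left(5 + J\right) + \frac{2 p}{4}\right) = 8 + \left(\left(5 + J\right) + 2 p \frac{1}{4}\right) = 8 + \left(\left(5 + J\right) + \frac{p}{2}\right) = 8 + \left(5 + J + \frac{p}{2}\right) = 13 + J + \frac{p}{2}$)
$-24 - 105 O{\left(2,-5 \right)} \left(\left(5 + 3\right) - 6\right) = -24 - 105 \left(13 - 5 + \frac{1}{2} \cdot 2\right) \left(\left(5 + 3\right) - 6\right) = -24 - 105 \left(13 - 5 + 1\right) \left(8 - 6\right) = -24 - 105 \cdot 9 \cdot 2 = -24 - 1890 = -1914$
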